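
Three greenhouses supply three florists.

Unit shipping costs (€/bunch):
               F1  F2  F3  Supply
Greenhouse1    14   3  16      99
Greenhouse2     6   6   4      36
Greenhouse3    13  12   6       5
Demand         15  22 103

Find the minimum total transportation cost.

1442

Optimal allocation:
  Greenhouse1–F1: 15 × €14 = €210
  Greenhouse1–F2: 22 × €3 = €66
  Greenhouse1–F3: 62 × €16 = €992
  Greenhouse2–F3: 36 × €4 = €144
  Greenhouse3–F3: 5 × €6 = €30
Total = 210 + 66 + 992 + 144 + 30 = €1442.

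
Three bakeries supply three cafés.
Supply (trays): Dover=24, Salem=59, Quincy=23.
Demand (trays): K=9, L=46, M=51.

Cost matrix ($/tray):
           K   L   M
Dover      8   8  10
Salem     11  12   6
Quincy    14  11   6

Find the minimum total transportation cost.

839

An optimal shipping plan:
  Dover–L: 24 trays
  Salem–K: 9 trays
  Salem–M: 50 trays
  Quincy–L: 22 trays
  Quincy–M: 1 trays
Total cost = $839.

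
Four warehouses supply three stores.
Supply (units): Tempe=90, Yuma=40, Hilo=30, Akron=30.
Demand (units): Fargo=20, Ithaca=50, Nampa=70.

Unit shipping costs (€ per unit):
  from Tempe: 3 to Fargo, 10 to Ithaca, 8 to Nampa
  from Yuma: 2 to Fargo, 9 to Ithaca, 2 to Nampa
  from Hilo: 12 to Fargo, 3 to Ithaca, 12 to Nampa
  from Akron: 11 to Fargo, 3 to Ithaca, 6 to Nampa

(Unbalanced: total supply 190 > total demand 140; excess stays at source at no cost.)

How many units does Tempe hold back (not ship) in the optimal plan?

50

Minimum-cost shipments:
  Tempe to Fargo: 20 × €3 = €60
  Tempe to Nampa: 20 × €8 = €160
  Yuma to Nampa: 40 × €2 = €80
  Hilo to Ithaca: 30 × €3 = €90
  Akron to Ithaca: 20 × €3 = €60
  Akron to Nampa: 10 × €6 = €60
Total cost = €510.
Tempe ships 40 of its 90, leaving 50.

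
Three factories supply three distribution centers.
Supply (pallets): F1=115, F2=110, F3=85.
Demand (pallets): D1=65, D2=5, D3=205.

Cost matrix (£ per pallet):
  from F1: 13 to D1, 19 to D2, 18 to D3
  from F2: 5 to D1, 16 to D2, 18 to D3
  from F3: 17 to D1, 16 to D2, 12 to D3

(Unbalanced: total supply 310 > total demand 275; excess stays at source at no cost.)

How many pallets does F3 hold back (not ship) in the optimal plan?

Minimum-cost shipments:
  F1 to D3: 80 × £18 = £1440
  F2 to D1: 65 × £5 = £325
  F2 to D2: 5 × £16 = £80
  F2 to D3: 40 × £18 = £720
  F3 to D3: 85 × £12 = £1020
Total cost = £3585.
F3 ships 85 of its 85, leaving 0.

0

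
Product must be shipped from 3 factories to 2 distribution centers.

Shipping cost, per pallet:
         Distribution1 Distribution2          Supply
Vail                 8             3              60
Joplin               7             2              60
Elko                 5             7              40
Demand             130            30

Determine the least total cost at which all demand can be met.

A cheapest plan:
  Vail to Distribution1: 30 × 8 = 240
  Vail to Distribution2: 30 × 3 = 90
  Joplin to Distribution1: 60 × 7 = 420
  Elko to Distribution1: 40 × 5 = 200
Total = 240 + 90 + 420 + 200 = 950.

950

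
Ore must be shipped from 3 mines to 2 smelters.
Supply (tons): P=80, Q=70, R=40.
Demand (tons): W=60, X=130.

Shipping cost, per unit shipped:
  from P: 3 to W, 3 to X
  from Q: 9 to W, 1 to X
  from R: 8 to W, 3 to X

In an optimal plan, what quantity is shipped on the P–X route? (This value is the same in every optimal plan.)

The minimum-cost plan:
  P–W: 60 × 3 = 180
  P–X: 20 × 3 = 60
  Q–X: 70 × 1 = 70
  R–X: 40 × 3 = 120
Total cost = 430.
So P→X carries 20 tons.

20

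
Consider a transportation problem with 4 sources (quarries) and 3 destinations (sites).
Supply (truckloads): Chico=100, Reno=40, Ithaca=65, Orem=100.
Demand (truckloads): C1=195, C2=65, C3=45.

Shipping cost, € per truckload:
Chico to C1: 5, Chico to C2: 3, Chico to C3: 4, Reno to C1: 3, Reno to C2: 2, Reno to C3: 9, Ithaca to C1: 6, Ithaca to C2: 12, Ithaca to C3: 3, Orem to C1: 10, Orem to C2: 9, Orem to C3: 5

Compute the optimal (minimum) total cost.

Optimal allocation:
  Chico→C1: 35 truckloads
  Chico→C2: 65 truckloads
  Reno→C1: 40 truckloads
  Ithaca→C1: 65 truckloads
  Orem→C1: 55 truckloads
  Orem→C3: 45 truckloads
Total cost = €1655.
(Supply check: Chico ships 100; Reno ships 40; Ithaca ships 65; Orem ships 100.)

1655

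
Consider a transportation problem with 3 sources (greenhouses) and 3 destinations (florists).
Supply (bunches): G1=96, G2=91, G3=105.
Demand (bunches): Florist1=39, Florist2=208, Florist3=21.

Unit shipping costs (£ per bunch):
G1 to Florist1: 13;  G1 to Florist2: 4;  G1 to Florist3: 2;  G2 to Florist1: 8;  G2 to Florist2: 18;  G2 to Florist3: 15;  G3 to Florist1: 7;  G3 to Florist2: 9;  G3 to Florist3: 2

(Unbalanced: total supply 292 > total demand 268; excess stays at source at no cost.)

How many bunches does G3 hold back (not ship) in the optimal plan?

Minimum-cost shipments:
  G1->Florist2: 96 bunches
  G2->Florist1: 39 bunches
  G2->Florist2: 28 bunches
  G3->Florist2: 84 bunches
  G3->Florist3: 21 bunches
Total cost = £1998.
G3 ships 105 of its 105, leaving 0.

0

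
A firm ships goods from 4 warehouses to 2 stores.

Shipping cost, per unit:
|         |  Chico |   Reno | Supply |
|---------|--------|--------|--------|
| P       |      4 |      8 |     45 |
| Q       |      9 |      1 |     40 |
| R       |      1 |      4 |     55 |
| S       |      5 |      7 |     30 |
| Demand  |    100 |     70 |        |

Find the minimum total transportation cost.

A cheapest plan:
  P–Chico: 45 units
  Q–Reno: 40 units
  R–Chico: 55 units
  S–Reno: 30 units
Total cost = 485.

485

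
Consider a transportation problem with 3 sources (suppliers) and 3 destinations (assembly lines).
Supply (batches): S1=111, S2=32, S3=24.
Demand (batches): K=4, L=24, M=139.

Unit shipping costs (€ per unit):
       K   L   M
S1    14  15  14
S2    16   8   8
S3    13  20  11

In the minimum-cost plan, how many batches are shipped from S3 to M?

Optimal shipments:
  S1 to K: 4 × €14 = €56
  S1 to M: 107 × €14 = €1498
  S2 to L: 24 × €8 = €192
  S2 to M: 8 × €8 = €64
  S3 to M: 24 × €11 = €264
Total cost = €2074.
So S3→M carries 24 batches.

24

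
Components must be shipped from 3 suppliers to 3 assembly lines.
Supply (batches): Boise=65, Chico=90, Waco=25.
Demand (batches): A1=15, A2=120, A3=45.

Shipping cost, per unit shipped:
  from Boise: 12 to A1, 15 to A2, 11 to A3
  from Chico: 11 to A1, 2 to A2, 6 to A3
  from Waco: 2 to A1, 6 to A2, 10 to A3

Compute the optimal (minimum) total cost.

A cheapest plan:
  Boise->A2: 20 × 15 = 300
  Boise->A3: 45 × 11 = 495
  Chico->A2: 90 × 2 = 180
  Waco->A1: 15 × 2 = 30
  Waco->A2: 10 × 6 = 60
Total = 300 + 495 + 180 + 30 + 60 = 1065.

1065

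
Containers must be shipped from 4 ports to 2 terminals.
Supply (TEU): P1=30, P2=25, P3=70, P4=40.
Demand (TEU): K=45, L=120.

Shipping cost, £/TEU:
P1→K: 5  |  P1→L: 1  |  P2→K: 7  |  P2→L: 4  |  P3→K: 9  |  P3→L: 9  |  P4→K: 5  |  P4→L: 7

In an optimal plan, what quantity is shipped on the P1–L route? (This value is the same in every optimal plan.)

30

The minimum-cost plan:
  P1 to L: 30 × £1 = £30
  P2 to L: 25 × £4 = £100
  P3 to K: 5 × £9 = £45
  P3 to L: 65 × £9 = £585
  P4 to K: 40 × £5 = £200
Total cost = £960.
So P1→L carries 30 TEU.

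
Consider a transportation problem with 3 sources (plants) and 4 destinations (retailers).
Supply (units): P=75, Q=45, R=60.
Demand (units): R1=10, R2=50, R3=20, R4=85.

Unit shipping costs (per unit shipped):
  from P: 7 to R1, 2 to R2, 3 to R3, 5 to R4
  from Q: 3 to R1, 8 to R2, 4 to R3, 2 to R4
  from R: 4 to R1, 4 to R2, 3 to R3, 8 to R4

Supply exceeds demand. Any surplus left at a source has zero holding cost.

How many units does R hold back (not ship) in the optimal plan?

15

An optimal plan:
  P->R2: 35 units
  P->R4: 40 units
  Q->R4: 45 units
  R->R1: 10 units
  R->R2: 15 units
  R->R3: 20 units
Total cost = 520.
R ships 45 of its 60, leaving 15.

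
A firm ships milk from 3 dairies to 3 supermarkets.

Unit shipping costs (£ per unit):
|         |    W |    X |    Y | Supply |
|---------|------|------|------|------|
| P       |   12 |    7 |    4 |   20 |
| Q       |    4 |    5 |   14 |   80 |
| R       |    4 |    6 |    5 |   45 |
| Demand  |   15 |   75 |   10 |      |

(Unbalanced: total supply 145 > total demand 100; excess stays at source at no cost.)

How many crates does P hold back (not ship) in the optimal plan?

An optimal plan:
  P→Y: 10 × £4 = £40
  Q→W: 5 × £4 = £20
  Q→X: 75 × £5 = £375
  R→W: 10 × £4 = £40
Total cost = £475.
P ships 10 of its 20, leaving 10.

10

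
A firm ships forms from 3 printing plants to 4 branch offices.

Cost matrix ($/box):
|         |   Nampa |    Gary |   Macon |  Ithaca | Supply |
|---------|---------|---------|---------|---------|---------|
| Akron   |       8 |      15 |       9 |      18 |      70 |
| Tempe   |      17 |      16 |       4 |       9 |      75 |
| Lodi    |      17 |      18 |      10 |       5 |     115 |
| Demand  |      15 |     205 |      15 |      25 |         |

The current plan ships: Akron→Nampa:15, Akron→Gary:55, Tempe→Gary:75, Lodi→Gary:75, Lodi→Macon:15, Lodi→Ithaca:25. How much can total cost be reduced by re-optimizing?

60

Current plan cost = 15·8 + 55·15 + 75·16 + 75·18 + 15·10 + 25·5 = $3770.
Optimal plan:
  Akron→Nampa: 15 × $8 = $120
  Akron→Gary: 55 × $15 = $825
  Tempe→Gary: 60 × $16 = $960
  Tempe→Macon: 15 × $4 = $60
  Lodi→Gary: 90 × $18 = $1620
  Lodi→Ithaca: 25 × $5 = $125
Optimal cost = $3710.
Saving = 3770 − 3710 = $60.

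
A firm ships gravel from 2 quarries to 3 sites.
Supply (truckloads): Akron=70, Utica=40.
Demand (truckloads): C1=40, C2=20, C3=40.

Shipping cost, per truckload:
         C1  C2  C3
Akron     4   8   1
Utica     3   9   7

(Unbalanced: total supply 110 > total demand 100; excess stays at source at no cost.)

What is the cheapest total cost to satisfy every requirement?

An optimal shipping plan:
  Akron->C2: 20 × 8 = 160
  Akron->C3: 40 × 1 = 40
  Utica->C1: 40 × 3 = 120
Total = 160 + 40 + 120 = 320.

320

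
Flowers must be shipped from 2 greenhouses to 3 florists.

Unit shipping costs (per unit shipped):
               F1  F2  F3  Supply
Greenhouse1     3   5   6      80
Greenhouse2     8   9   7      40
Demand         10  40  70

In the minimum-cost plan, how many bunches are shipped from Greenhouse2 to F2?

Solving gives:
  Greenhouse1 to F1: 10 × 3 = 30
  Greenhouse1 to F2: 40 × 5 = 200
  Greenhouse1 to F3: 30 × 6 = 180
  Greenhouse2 to F3: 40 × 7 = 280
Total cost = 690.
The route Greenhouse2→F2 is not used.

0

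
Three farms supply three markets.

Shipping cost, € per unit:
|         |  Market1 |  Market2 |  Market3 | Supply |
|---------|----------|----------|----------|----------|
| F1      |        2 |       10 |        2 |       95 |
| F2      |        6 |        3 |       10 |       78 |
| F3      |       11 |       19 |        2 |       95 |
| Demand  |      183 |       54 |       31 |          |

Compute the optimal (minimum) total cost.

1262

One minimum-cost allocation:
  F1->Market1: 95 × €2 = €190
  F2->Market1: 24 × €6 = €144
  F2->Market2: 54 × €3 = €162
  F3->Market1: 64 × €11 = €704
  F3->Market3: 31 × €2 = €62
Total = 190 + 144 + 162 + 704 + 62 = €1262.
(Supply check: F1 ships 95; F2 ships 78; F3 ships 95.)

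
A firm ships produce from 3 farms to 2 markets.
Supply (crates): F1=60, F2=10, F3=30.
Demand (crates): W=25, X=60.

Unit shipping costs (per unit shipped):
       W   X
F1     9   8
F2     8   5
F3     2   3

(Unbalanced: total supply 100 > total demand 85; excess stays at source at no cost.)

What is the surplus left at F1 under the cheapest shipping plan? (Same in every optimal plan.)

15

Minimum-cost shipments:
  F1–X: 45 crates
  F2–X: 10 crates
  F3–W: 25 crates
  F3–X: 5 crates
Total cost = 475.
F1 ships 45 of its 60, leaving 15.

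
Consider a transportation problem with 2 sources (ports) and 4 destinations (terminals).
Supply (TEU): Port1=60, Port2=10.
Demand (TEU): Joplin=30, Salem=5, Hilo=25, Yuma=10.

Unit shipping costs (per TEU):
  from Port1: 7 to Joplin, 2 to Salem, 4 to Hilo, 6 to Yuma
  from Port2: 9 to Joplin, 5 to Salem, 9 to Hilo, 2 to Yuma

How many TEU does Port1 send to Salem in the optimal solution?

5

The minimum-cost plan:
  Port1→Joplin: 30 × 7 = 210
  Port1→Salem: 5 × 2 = 10
  Port1→Hilo: 25 × 4 = 100
  Port2→Yuma: 10 × 2 = 20
Total cost = 340.
So Port1→Salem carries 5 TEU.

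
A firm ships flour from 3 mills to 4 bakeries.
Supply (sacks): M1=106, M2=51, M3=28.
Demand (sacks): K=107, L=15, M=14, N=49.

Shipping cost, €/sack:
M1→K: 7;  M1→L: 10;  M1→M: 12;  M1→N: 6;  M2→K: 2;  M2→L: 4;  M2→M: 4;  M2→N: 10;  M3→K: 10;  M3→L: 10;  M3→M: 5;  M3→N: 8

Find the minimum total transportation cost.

1007

An optimal shipping plan:
  M1–K: 57 × €7 = €399
  M1–N: 49 × €6 = €294
  M2–K: 50 × €2 = €100
  M2–L: 1 × €4 = €4
  M3–L: 14 × €10 = €140
  M3–M: 14 × €5 = €70
Total = 399 + 294 + 100 + 4 + 140 + 70 = €1007.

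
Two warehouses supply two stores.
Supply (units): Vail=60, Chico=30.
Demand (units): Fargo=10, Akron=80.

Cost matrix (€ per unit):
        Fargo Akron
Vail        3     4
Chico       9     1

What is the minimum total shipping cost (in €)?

A cheapest plan:
  Vail to Fargo: 10 units
  Vail to Akron: 50 units
  Chico to Akron: 30 units
Total cost = €260.

260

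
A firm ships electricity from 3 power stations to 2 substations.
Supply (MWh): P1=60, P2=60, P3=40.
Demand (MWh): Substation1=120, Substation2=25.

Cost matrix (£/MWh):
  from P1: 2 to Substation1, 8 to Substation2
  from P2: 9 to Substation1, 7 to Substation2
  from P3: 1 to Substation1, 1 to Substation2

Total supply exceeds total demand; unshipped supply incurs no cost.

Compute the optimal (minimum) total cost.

Optimal allocation:
  P1→Substation1: 60 × £2 = £120
  P2→Substation1: 20 × £9 = £180
  P2→Substation2: 25 × £7 = £175
  P3→Substation1: 40 × £1 = £40
Total = 120 + 180 + 175 + 40 = £515.

515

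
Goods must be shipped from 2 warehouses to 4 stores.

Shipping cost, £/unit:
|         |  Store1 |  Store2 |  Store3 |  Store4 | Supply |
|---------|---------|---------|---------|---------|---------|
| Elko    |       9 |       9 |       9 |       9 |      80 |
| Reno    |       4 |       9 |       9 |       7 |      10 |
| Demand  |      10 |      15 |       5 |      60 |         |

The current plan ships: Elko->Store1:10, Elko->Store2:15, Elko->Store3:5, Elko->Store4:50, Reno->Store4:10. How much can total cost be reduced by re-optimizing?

Current plan cost = 10·9 + 15·9 + 5·9 + 50·9 + 10·7 = £790.
Optimal plan:
  Elko→Store2: 15 × £9 = £135
  Elko→Store3: 5 × £9 = £45
  Elko→Store4: 60 × £9 = £540
  Reno→Store1: 10 × £4 = £40
Optimal cost = £760.
Saving = 790 − 760 = £30.

30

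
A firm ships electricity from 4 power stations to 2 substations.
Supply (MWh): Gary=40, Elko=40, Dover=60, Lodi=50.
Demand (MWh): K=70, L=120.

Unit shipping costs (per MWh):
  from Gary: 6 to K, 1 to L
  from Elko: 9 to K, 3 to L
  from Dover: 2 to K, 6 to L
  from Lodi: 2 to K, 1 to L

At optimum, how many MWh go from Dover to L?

0

Solving gives:
  Gary→L: 40 MWh
  Elko→L: 40 MWh
  Dover→K: 60 MWh
  Lodi→K: 10 MWh
  Lodi→L: 40 MWh
Total cost = 340.
The route Dover→L is not used.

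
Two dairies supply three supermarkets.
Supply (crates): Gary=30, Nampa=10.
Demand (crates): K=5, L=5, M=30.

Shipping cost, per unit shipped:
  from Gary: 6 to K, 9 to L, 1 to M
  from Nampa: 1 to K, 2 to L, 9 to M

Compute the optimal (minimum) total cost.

One minimum-cost allocation:
  Gary->M: 30 × 1 = 30
  Nampa->K: 5 × 1 = 5
  Nampa->L: 5 × 2 = 10
Total = 30 + 5 + 10 = 45.

45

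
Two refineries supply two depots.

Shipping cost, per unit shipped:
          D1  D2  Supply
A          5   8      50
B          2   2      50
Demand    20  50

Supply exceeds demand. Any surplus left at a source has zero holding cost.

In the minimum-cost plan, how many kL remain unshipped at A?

An optimal plan:
  A->D1: 20 × 5 = 100
  B->D2: 50 × 2 = 100
Total cost = 200.
A ships 20 of its 50, leaving 30.

30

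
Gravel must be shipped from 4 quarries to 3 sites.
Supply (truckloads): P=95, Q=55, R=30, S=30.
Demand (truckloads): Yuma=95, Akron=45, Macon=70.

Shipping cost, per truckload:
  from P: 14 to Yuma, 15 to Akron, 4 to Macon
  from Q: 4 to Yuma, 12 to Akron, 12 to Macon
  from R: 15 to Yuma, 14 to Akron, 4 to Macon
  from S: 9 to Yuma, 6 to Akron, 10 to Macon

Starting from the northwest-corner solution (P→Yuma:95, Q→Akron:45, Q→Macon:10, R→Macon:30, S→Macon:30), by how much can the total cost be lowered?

Current plan cost = 95·14 + 45·12 + 10·12 + 30·4 + 30·10 = 2410.
Optimal plan:
  P–Yuma: 40 × 14 = 560
  P–Macon: 55 × 4 = 220
  Q–Yuma: 55 × 4 = 220
  R–Akron: 15 × 14 = 210
  R–Macon: 15 × 4 = 60
  S–Akron: 30 × 6 = 180
Optimal cost = 1450.
Saving = 2410 − 1450 = 960.

960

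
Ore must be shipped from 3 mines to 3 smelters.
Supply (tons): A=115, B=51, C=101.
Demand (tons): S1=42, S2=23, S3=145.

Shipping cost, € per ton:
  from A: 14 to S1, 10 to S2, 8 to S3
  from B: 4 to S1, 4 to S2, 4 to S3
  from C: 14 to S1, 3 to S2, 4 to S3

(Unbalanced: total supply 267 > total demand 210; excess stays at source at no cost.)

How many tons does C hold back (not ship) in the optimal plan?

0

An optimal plan:
  A→S3: 58 tons
  B→S1: 42 tons
  B→S3: 9 tons
  C→S2: 23 tons
  C→S3: 78 tons
Total cost = €1049.
C ships 101 of its 101, leaving 0.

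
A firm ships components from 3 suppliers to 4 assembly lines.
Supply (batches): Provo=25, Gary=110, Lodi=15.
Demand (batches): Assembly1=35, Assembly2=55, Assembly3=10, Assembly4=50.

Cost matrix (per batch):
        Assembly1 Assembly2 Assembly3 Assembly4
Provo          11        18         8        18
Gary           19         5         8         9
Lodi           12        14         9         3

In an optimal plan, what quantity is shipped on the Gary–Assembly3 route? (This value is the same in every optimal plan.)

10

The minimum-cost plan:
  Provo–Assembly1: 25 batches
  Gary–Assembly2: 55 batches
  Gary–Assembly3: 10 batches
  Gary–Assembly4: 45 batches
  Lodi–Assembly1: 10 batches
  Lodi–Assembly4: 5 batches
Total cost = 1170.
So Gary→Assembly3 carries 10 batches.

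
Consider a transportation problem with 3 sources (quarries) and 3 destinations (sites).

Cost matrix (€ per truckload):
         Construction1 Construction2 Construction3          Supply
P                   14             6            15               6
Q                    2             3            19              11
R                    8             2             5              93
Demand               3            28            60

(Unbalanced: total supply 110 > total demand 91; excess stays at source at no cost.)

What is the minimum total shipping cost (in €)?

362

Optimal allocation:
  Q to Construction1: 3 × €2 = €6
  R to Construction2: 28 × €2 = €56
  R to Construction3: 60 × €5 = €300
Total = 6 + 56 + 300 = €362.
(Supply check: P ships 0; Q ships 3; R ships 88.)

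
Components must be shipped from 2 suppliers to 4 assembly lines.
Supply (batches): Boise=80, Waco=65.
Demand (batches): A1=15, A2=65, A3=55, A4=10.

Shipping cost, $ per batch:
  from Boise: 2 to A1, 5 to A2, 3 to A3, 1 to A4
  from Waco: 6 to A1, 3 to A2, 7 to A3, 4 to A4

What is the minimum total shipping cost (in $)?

One minimum-cost allocation:
  Boise to A1: 15 × $2 = $30
  Boise to A3: 55 × $3 = $165
  Boise to A4: 10 × $1 = $10
  Waco to A2: 65 × $3 = $195
Total = 30 + 165 + 10 + 195 = $400.

400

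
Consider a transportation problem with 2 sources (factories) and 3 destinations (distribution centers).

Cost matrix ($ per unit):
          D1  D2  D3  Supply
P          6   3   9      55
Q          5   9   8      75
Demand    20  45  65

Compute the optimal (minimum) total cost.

Optimal allocation:
  P to D2: 45 × $3 = $135
  P to D3: 10 × $9 = $90
  Q to D1: 20 × $5 = $100
  Q to D3: 55 × $8 = $440
Total = 135 + 90 + 100 + 440 = $765.

765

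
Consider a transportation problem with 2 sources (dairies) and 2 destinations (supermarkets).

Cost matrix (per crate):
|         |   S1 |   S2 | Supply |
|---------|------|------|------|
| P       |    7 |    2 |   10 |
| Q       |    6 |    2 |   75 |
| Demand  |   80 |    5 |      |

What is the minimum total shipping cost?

495

An optimal shipping plan:
  P–S1: 5 × 7 = 35
  P–S2: 5 × 2 = 10
  Q–S1: 75 × 6 = 450
Total = 35 + 10 + 450 = 495.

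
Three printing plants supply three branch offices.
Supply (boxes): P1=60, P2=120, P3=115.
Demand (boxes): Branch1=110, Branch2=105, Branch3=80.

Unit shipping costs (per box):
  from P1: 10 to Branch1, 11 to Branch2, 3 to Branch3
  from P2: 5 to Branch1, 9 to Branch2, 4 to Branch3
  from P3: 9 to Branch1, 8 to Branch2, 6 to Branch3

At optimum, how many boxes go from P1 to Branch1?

Solving gives:
  P1->Branch3: 60 × 3 = 180
  P2->Branch1: 110 × 5 = 550
  P2->Branch3: 10 × 4 = 40
  P3->Branch2: 105 × 8 = 840
  P3->Branch3: 10 × 6 = 60
Total cost = 1670.
The route P1→Branch1 is not used.

0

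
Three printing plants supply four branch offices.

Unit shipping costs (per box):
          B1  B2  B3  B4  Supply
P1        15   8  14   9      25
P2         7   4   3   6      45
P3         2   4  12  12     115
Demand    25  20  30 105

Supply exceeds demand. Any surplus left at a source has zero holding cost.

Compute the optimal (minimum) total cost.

1315

One minimum-cost allocation:
  P1–B4: 25 × 9 = 225
  P2–B3: 30 × 3 = 90
  P2–B4: 15 × 6 = 90
  P3–B1: 25 × 2 = 50
  P3–B2: 20 × 4 = 80
  P3–B4: 65 × 12 = 780
Total = 225 + 90 + 90 + 50 + 80 + 780 = 1315.
(Supply check: P1 ships 25; P2 ships 45; P3 ships 110.)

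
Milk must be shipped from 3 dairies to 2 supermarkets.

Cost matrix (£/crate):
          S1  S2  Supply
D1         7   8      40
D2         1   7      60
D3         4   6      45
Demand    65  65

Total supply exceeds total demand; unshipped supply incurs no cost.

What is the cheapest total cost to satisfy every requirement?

One minimum-cost allocation:
  D1 to S2: 25 × £8 = £200
  D2 to S1: 60 × £1 = £60
  D3 to S1: 5 × £4 = £20
  D3 to S2: 40 × £6 = £240
Total = 200 + 60 + 20 + 240 = £520.

520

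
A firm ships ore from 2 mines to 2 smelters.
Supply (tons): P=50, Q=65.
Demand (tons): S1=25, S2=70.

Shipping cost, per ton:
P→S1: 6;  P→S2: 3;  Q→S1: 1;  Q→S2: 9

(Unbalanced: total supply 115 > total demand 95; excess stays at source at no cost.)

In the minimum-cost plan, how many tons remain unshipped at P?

Minimum-cost shipments:
  P->S2: 50 × 3 = 150
  Q->S1: 25 × 1 = 25
  Q->S2: 20 × 9 = 180
Total cost = 355.
P ships 50 of its 50, leaving 0.

0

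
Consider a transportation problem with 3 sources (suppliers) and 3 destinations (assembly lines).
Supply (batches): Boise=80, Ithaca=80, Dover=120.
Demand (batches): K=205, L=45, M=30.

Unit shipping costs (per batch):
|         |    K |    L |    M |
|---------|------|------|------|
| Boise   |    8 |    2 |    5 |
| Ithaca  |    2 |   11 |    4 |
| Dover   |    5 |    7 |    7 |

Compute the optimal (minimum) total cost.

A cheapest plan:
  Boise to K: 5 batches
  Boise to L: 45 batches
  Boise to M: 30 batches
  Ithaca to K: 80 batches
  Dover to K: 120 batches
Total cost = 1040.

1040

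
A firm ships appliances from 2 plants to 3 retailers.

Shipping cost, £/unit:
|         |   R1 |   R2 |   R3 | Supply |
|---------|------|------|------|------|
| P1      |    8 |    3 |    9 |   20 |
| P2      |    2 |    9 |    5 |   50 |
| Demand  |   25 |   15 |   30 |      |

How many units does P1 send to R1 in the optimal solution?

Optimal shipments:
  P1->R2: 15 × £3 = £45
  P1->R3: 5 × £9 = £45
  P2->R1: 25 × £2 = £50
  P2->R3: 25 × £5 = £125
Total cost = £265.
The route P1→R1 is not used.

0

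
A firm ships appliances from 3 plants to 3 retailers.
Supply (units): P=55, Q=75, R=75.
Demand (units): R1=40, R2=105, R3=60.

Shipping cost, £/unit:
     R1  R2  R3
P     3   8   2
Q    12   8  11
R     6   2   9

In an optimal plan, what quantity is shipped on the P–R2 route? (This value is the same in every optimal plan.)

0

The minimum-cost plan:
  P→R3: 55 × £2 = £110
  Q→R1: 40 × £12 = £480
  Q→R2: 30 × £8 = £240
  Q→R3: 5 × £11 = £55
  R→R2: 75 × £2 = £150
Total cost = £1035.
The route P→R2 is not used.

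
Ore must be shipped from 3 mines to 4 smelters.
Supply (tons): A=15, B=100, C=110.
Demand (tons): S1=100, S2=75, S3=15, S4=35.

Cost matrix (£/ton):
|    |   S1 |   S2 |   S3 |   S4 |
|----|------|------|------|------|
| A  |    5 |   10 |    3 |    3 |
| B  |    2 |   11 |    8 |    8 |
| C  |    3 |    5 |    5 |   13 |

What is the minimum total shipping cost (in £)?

One minimum-cost allocation:
  A->S4: 15 × £3 = £45
  B->S1: 80 × £2 = £160
  B->S4: 20 × £8 = £160
  C->S1: 20 × £3 = £60
  C->S2: 75 × £5 = £375
  C->S3: 15 × £5 = £75
Total = 45 + 160 + 160 + 60 + 375 + 75 = £875.
(Supply check: A ships 15; B ships 100; C ships 110.)

875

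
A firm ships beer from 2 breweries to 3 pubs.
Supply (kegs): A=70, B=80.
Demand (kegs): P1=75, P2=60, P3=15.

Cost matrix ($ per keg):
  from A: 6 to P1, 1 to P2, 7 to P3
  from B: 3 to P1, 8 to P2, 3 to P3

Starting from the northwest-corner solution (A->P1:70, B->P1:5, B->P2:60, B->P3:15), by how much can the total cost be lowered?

600

Current plan cost = 70·6 + 5·3 + 60·8 + 15·3 = $960.
Optimal plan:
  A–P1: 10 × $6 = $60
  A–P2: 60 × $1 = $60
  B–P1: 65 × $3 = $195
  B–P3: 15 × $3 = $45
Optimal cost = $360.
Saving = 960 − 360 = $600.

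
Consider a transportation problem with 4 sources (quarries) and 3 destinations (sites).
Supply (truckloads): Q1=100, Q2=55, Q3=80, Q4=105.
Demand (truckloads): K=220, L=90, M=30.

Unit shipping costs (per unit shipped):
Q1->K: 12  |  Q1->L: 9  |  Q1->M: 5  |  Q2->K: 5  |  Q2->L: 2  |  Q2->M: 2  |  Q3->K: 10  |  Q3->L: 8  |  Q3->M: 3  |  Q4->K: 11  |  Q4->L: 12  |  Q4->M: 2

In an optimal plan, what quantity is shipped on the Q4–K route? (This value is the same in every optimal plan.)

75

Solving gives:
  Q1->K: 10 truckloads
  Q1->L: 90 truckloads
  Q2->K: 55 truckloads
  Q3->K: 80 truckloads
  Q4->K: 75 truckloads
  Q4->M: 30 truckloads
Total cost = 2890.
So Q4→K carries 75 truckloads.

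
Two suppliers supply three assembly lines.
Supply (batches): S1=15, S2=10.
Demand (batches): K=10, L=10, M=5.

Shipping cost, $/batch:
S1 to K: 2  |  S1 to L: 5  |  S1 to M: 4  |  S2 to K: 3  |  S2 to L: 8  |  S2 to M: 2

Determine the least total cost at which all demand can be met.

Optimal allocation:
  S1 to K: 5 × $2 = $10
  S1 to L: 10 × $5 = $50
  S2 to K: 5 × $3 = $15
  S2 to M: 5 × $2 = $10
Total = 10 + 50 + 15 + 10 = $85.
(Supply check: S1 ships 15; S2 ships 10.)

85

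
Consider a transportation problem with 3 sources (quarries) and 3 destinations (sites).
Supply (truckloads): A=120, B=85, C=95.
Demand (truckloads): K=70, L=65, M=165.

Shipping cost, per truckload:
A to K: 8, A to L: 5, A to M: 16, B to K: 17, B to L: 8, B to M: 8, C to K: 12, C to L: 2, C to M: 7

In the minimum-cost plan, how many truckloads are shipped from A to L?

50

The minimum-cost plan:
  A→K: 70 × 8 = 560
  A→L: 50 × 5 = 250
  B→M: 85 × 8 = 680
  C→L: 15 × 2 = 30
  C→M: 80 × 7 = 560
Total cost = 2080.
So A→L carries 50 truckloads.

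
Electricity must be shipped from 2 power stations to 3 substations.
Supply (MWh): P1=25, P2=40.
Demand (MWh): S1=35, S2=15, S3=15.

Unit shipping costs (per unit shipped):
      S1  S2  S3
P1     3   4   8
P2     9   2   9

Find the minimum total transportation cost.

A cheapest plan:
  P1–S1: 25 × 3 = 75
  P2–S1: 10 × 9 = 90
  P2–S2: 15 × 2 = 30
  P2–S3: 15 × 9 = 135
Total = 75 + 90 + 30 + 135 = 330.
(Supply check: P1 ships 25; P2 ships 40.)

330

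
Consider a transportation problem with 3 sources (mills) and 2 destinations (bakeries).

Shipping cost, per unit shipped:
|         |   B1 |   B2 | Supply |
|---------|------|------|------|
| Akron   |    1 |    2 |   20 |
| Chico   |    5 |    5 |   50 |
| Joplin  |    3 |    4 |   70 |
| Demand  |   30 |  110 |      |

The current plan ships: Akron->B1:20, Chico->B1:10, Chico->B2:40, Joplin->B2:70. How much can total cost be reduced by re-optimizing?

10

Current plan cost = 20·1 + 10·5 + 40·5 + 70·4 = 550.
Optimal plan:
  Akron to B2: 20 × 2 = 40
  Chico to B2: 50 × 5 = 250
  Joplin to B1: 30 × 3 = 90
  Joplin to B2: 40 × 4 = 160
Optimal cost = 540.
Saving = 550 − 540 = 10.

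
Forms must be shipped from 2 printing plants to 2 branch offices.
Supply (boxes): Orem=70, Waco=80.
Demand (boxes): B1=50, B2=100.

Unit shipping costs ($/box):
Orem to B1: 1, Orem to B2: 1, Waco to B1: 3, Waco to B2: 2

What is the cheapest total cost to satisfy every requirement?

230

An optimal shipping plan:
  Orem to B1: 50 boxes
  Orem to B2: 20 boxes
  Waco to B2: 80 boxes
Total cost = $230.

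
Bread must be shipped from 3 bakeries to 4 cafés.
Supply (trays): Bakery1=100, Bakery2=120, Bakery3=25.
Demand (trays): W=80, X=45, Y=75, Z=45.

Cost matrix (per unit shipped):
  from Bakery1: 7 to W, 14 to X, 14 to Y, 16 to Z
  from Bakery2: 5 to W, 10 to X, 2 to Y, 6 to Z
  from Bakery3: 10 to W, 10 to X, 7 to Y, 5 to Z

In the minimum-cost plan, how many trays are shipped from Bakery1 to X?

Solving gives:
  Bakery1→W: 80 × 7 = 560
  Bakery1→X: 20 × 14 = 280
  Bakery2→X: 25 × 10 = 250
  Bakery2→Y: 75 × 2 = 150
  Bakery2→Z: 20 × 6 = 120
  Bakery3→Z: 25 × 5 = 125
Total cost = 1485.
So Bakery1→X carries 20 trays.

20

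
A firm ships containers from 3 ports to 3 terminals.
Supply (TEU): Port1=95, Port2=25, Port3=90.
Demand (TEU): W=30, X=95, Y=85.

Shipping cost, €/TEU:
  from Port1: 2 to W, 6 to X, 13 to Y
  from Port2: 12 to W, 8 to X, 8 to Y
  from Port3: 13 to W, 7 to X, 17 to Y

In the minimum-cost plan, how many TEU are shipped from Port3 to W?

Optimal shipments:
  Port1–W: 30 TEU
  Port1–X: 5 TEU
  Port1–Y: 60 TEU
  Port2–Y: 25 TEU
  Port3–X: 90 TEU
Total cost = €1700.
The route Port3→W is not used.

0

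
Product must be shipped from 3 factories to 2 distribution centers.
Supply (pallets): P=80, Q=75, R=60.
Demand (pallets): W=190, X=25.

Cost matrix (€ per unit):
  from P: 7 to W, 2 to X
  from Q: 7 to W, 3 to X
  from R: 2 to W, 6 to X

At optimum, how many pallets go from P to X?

Optimal shipments:
  P->W: 55 × €7 = €385
  P->X: 25 × €2 = €50
  Q->W: 75 × €7 = €525
  R->W: 60 × €2 = €120
Total cost = €1080.
So P→X carries 25 pallets.

25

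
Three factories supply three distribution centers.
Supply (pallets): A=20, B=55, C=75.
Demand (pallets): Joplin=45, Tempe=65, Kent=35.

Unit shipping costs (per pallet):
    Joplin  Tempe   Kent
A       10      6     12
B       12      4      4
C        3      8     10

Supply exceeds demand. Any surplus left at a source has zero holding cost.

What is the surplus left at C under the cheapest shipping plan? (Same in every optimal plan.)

5

Minimum-cost shipments:
  A→Tempe: 20 pallets
  B→Tempe: 20 pallets
  B→Kent: 35 pallets
  C→Joplin: 45 pallets
  C→Tempe: 25 pallets
Total cost = 675.
C ships 70 of its 75, leaving 5.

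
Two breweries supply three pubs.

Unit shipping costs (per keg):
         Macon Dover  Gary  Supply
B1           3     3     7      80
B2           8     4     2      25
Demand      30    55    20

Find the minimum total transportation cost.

300

Optimal allocation:
  B1->Macon: 30 × 3 = 90
  B1->Dover: 50 × 3 = 150
  B2->Dover: 5 × 4 = 20
  B2->Gary: 20 × 2 = 40
Total = 90 + 150 + 20 + 40 = 300.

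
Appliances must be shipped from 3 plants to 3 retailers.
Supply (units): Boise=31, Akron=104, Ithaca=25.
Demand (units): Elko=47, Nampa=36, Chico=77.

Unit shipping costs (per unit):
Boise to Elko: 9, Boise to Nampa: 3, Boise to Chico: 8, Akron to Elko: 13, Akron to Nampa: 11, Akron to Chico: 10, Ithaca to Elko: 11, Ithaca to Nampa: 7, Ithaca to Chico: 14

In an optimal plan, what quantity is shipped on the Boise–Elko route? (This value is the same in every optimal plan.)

0

Optimal shipments:
  Boise→Nampa: 31 × 3 = 93
  Akron→Elko: 27 × 13 = 351
  Akron→Chico: 77 × 10 = 770
  Ithaca→Elko: 20 × 11 = 220
  Ithaca→Nampa: 5 × 7 = 35
Total cost = 1469.
The route Boise→Elko is not used.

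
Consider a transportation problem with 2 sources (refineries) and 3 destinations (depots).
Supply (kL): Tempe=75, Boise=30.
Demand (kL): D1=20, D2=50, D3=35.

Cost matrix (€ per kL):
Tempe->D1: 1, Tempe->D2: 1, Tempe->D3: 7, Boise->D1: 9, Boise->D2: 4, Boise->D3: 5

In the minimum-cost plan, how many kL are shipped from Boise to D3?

30

The minimum-cost plan:
  Tempe–D1: 20 × €1 = €20
  Tempe–D2: 50 × €1 = €50
  Tempe–D3: 5 × €7 = €35
  Boise–D3: 30 × €5 = €150
Total cost = €255.
So Boise→D3 carries 30 kL.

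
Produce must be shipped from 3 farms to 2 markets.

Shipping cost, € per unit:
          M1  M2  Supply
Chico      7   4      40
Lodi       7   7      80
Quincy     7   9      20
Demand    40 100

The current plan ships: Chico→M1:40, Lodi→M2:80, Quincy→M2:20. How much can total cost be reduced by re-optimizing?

160

Current plan cost = 40·7 + 80·7 + 20·9 = €1020.
Optimal plan:
  Chico to M2: 40 × €4 = €160
  Lodi to M1: 20 × €7 = €140
  Lodi to M2: 60 × €7 = €420
  Quincy to M1: 20 × €7 = €140
Optimal cost = €860.
Saving = 1020 − 860 = €160.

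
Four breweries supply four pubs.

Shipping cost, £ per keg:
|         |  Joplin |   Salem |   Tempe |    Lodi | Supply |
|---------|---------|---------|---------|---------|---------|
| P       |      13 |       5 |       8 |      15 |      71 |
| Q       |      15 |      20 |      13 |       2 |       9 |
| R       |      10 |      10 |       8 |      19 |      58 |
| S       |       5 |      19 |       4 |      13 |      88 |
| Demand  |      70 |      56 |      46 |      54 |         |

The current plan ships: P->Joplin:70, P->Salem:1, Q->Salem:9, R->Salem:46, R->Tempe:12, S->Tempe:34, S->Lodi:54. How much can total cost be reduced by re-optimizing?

798

Current plan cost = 70·13 + 1·5 + 9·20 + 46·10 + 12·8 + 34·4 + 54·13 = £2489.
Optimal plan:
  P→Salem: 56 kegs
  P→Lodi: 15 kegs
  Q→Lodi: 9 kegs
  R→Joplin: 12 kegs
  R→Tempe: 46 kegs
  S→Joplin: 58 kegs
  S→Lodi: 30 kegs
Optimal cost = £1691.
Saving = 2489 − 1691 = £798.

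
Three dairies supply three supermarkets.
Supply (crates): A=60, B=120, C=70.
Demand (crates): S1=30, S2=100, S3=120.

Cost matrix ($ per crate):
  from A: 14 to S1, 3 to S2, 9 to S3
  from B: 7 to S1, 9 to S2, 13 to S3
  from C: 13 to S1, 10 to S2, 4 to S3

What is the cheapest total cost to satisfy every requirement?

1680

Optimal allocation:
  A–S2: 60 crates
  B–S1: 30 crates
  B–S2: 40 crates
  B–S3: 50 crates
  C–S3: 70 crates
Total cost = $1680.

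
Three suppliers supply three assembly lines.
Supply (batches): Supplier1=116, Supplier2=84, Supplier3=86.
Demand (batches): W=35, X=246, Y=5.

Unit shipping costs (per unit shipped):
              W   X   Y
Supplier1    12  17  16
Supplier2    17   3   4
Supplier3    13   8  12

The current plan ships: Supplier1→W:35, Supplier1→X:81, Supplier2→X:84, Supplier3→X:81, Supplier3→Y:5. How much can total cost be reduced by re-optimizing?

Current plan cost = 35·12 + 81·17 + 84·3 + 81·8 + 5·12 = 2757.
Optimal plan:
  Supplier1->W: 35 × 12 = 420
  Supplier1->X: 76 × 17 = 1292
  Supplier1->Y: 5 × 16 = 80
  Supplier2->X: 84 × 3 = 252
  Supplier3->X: 86 × 8 = 688
Optimal cost = 2732.
Saving = 2757 − 2732 = 25.

25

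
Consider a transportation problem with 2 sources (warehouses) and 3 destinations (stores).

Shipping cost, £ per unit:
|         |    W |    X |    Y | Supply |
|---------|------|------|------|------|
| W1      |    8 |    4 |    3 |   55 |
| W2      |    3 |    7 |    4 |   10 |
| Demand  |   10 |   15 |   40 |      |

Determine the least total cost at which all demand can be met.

A cheapest plan:
  W1 to X: 15 units
  W1 to Y: 40 units
  W2 to W: 10 units
Total cost = £210.

210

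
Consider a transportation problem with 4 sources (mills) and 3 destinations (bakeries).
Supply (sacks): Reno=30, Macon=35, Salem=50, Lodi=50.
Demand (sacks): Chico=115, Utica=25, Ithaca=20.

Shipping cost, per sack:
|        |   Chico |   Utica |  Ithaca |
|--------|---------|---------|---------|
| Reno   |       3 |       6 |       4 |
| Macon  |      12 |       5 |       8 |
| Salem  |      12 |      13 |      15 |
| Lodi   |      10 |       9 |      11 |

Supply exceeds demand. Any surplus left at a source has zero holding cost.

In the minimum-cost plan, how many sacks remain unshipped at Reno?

An optimal plan:
  Reno to Chico: 20 sacks
  Reno to Ithaca: 10 sacks
  Macon to Utica: 25 sacks
  Macon to Ithaca: 10 sacks
  Salem to Chico: 45 sacks
  Lodi to Chico: 50 sacks
Total cost = 1345.
Reno ships 30 of its 30, leaving 0.

0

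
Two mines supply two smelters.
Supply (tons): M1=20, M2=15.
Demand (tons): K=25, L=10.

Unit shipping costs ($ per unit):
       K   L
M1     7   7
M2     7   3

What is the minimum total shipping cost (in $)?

205

A cheapest plan:
  M1–K: 20 × $7 = $140
  M2–K: 5 × $7 = $35
  M2–L: 10 × $3 = $30
Total = 140 + 35 + 30 = $205.
(Supply check: M1 ships 20; M2 ships 15.)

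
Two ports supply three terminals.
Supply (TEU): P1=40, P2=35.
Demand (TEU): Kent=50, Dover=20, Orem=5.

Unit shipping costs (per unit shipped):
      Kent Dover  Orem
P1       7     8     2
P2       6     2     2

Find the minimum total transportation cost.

385

An optimal shipping plan:
  P1→Kent: 35 × 7 = 245
  P1→Orem: 5 × 2 = 10
  P2→Kent: 15 × 6 = 90
  P2→Dover: 20 × 2 = 40
Total = 245 + 10 + 90 + 40 = 385.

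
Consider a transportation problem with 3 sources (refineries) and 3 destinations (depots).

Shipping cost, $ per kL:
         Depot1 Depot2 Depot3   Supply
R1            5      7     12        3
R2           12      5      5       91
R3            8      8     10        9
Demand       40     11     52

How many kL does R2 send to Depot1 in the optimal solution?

28

The minimum-cost plan:
  R1→Depot1: 3 × $5 = $15
  R2→Depot1: 28 × $12 = $336
  R2→Depot2: 11 × $5 = $55
  R2→Depot3: 52 × $5 = $260
  R3→Depot1: 9 × $8 = $72
Total cost = $738.
So R2→Depot1 carries 28 kL.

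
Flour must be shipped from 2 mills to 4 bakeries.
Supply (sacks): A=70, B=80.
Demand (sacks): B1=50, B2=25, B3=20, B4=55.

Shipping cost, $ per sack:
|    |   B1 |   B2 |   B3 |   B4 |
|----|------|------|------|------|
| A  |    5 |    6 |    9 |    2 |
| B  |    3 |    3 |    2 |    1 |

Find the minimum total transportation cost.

405

Optimal allocation:
  A→B1: 15 × $5 = $75
  A→B4: 55 × $2 = $110
  B→B1: 35 × $3 = $105
  B→B2: 25 × $3 = $75
  B→B3: 20 × $2 = $40
Total = 75 + 110 + 105 + 75 + 40 = $405.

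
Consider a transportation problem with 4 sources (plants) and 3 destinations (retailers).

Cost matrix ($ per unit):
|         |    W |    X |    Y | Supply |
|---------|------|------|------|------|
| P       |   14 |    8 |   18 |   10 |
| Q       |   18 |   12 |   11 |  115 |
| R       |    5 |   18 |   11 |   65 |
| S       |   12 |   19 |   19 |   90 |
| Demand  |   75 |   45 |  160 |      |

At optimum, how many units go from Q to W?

0

Solving gives:
  P–X: 10 × $8 = $80
  Q–Y: 115 × $11 = $1265
  R–W: 20 × $5 = $100
  R–Y: 45 × $11 = $495
  S–W: 55 × $12 = $660
  S–X: 35 × $19 = $665
Total cost = $3265.
The route Q→W is not used.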